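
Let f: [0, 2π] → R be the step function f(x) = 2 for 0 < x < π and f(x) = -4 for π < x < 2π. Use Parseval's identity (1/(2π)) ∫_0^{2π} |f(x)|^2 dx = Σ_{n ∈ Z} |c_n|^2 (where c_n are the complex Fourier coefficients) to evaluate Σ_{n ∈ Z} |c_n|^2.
Σ |c_n|^2 = 10

Parseval equates the L^2 energy of f (normalised by 1/(2π)) with the ℓ^2 sum of its Fourier coefficients: (1/(2π)) ∫_0^{2π} |f|^2 = Σ |c_n|^2.
Compute the left side: (1/(2π)) [∫_0^π 2^2 dx + ∫_π^{2π} (-4)^2 dx] = (1/(2π)) · (4π + 16π) = (4 + 16)/2 = 10.
So Σ_{n ∈ Z} |c_n|^2 = 10.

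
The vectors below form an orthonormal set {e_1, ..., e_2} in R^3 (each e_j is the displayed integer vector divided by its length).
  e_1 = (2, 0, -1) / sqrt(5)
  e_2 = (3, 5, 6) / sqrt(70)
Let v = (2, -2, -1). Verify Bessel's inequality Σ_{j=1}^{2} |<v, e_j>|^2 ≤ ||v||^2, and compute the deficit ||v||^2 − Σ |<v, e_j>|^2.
Σ |<v, e_j>|^2 = 45/7; ||v||^2 = 9; deficit = 18/7

Write each e_j = u_j / sqrt(<u_j, u_j>) where u_j is the displayed integer vector. Then <v, e_j> = <v, u_j> / sqrt(<u_j, u_j>), so |<v, e_j>|^2 = <v, u_j>^2 / <u_j, u_j>.
Coefficients: <v, e_1> = 5/sqrt(5), <v, e_2> = -10/sqrt(70).
Square and sum: Σ |<v, e_j>|^2 = 45/7.
Compute ||v||^2 = v·v = 9.
Deficit = 9 − 45/7 = 18/7 ≥ 0, confirming Bessel's inequality. (The deficit equals ||v − Σ <v,e_j> e_j||^2, the squared distance from v to span{e_j}.)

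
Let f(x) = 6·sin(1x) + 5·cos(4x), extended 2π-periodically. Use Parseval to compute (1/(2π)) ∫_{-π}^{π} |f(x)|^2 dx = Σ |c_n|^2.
Σ |c_n|^2 = 61/2

Expand |f|^2 and use orthogonality of {sin(nx), cos(mx)} on [-π, π]:
  ∫_{-π}^{π} sin(nx)^2 dx = π, ∫ cos(mx)^2 dx = π, and cross terms integrate to 0.
So ∫_{-π}^{π} f(x)^2 dx = 6^2 · π + 5^2 · π = (36 + 25)π.
Divide by 2π: (36 + 25)/2 = 61/2.
By Parseval, this equals Σ |c_n|^2.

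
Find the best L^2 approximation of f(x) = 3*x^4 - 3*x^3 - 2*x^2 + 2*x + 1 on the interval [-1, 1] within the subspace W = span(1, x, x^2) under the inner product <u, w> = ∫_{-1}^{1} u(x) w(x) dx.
g(x) = 4*x^2/7 + x/5 + 26/35

The best approximation g ∈ W is the orthogonal projection of f onto W. Writing g = a_0 + a_1 x + a_2 x^2, the coefficients solve the normal equations G · a = b where
  G_{ij} = <φ_i, φ_j> and b_i = <f, φ_i>, with φ_0 = 1, φ_1 = x, φ_2 = x^2.
G =
  [2, 0, 2/3]
  [0, 2/3, 0]
  [2/3, 0, 2/5],
b = (28/15, 2/15, 76/105).
Solving gives a_0 = 26/35, a_1 = 1/5, a_2 = 4/7, so
  g(x) = 4*x^2/7 + x/5 + 26/35.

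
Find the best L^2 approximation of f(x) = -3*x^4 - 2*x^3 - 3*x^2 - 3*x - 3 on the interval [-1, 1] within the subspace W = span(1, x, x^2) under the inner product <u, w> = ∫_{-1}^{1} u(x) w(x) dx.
g(x) = -39*x^2/7 - 21*x/5 - 96/35

The best approximation g ∈ W is the orthogonal projection of f onto W. Writing g = a_0 + a_1 x + a_2 x^2, the coefficients solve the normal equations G · a = b where
  G_{ij} = <φ_i, φ_j> and b_i = <f, φ_i>, with φ_0 = 1, φ_1 = x, φ_2 = x^2.
G =
  [2, 0, 2/3]
  [0, 2/3, 0]
  [2/3, 0, 2/5],
b = (-46/5, -14/5, -142/35).
Solving gives a_0 = -96/35, a_1 = -21/5, a_2 = -39/7, so
  g(x) = -39*x^2/7 - 21*x/5 - 96/35.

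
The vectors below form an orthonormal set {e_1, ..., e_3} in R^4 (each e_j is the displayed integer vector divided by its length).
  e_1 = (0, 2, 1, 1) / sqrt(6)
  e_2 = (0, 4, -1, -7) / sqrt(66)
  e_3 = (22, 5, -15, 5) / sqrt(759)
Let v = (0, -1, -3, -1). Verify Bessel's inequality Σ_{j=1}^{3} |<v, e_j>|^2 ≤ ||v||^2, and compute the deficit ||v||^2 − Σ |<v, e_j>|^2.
Σ |<v, e_j>|^2 = 563/69; ||v||^2 = 11; deficit = 196/69

Write each e_j = u_j / sqrt(<u_j, u_j>) where u_j is the displayed integer vector. Then <v, e_j> = <v, u_j> / sqrt(<u_j, u_j>), so |<v, e_j>|^2 = <v, u_j>^2 / <u_j, u_j>.
Coefficients: <v, e_1> = -6/sqrt(6), <v, e_2> = 6/sqrt(66), <v, e_3> = 35/sqrt(759).
Square and sum: Σ |<v, e_j>|^2 = 563/69.
Compute ||v||^2 = v·v = 11.
Deficit = 11 − 563/69 = 196/69 ≥ 0, confirming Bessel's inequality. (The deficit equals ||v − Σ <v,e_j> e_j||^2, the squared distance from v to span{e_j}.)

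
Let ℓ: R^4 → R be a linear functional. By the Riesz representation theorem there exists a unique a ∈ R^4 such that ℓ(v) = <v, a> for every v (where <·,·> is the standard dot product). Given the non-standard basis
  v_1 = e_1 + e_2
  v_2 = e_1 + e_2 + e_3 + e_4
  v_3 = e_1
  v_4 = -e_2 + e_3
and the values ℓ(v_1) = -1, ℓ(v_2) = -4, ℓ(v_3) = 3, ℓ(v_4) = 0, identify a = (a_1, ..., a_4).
a = (3, -4, -4, 1)

Write a = (a_1, ..., a_4) in the standard basis. For each basis vector v_i, ℓ(v_i) = <v_i, a> is a linear equation in the a_j's. Collect the n equations into a matrix system V a = ℓ, where row i of V is v_i (expressed in the standard basis). Since V is invertible (lower-triangular with 1s on the diagonal, up to permutation), solve by back-substitution:
  V =
[[1, 1, 0, 0],
 [1, 1, 1, 1],
 [1, 0, 0, 0],
 [0, -1, 1, 0]]
  V a = (-1, -4, 3, 0)
Solving gives a = (3, -4, -4, 1).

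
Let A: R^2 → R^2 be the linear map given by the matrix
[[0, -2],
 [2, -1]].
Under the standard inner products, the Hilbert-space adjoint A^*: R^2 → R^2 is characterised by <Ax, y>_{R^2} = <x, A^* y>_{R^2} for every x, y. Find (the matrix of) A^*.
A^* = A^T =
[[0, 2],
 [-2, -1]]

For real matrices with standard dot products, the defining identity <Ax, y> = <x, A^* y> gives (Ax)^T y = x^T (A^*) y, i.e. x^T A^T y = x^T (A^*) y. Since this holds for all x, y, we must have A^* = A^T. Therefore
A^* =
[[0, 2],
 [-2, -1]].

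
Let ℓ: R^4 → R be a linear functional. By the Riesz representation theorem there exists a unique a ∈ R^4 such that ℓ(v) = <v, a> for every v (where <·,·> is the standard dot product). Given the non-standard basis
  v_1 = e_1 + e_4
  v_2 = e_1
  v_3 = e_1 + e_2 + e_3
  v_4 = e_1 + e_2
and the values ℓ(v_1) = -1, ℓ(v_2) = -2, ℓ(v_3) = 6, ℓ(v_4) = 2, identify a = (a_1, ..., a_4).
a = (-2, 4, 4, 1)

Write a = (a_1, ..., a_4) in the standard basis. For each basis vector v_i, ℓ(v_i) = <v_i, a> is a linear equation in the a_j's. Collect the n equations into a matrix system V a = ℓ, where row i of V is v_i (expressed in the standard basis). Since V is invertible (lower-triangular with 1s on the diagonal, up to permutation), solve by back-substitution:
  V =
[[1, 0, 0, 1],
 [1, 0, 0, 0],
 [1, 1, 1, 0],
 [1, 1, 0, 0]]
  V a = (-1, -2, 6, 2)
Solving gives a = (-2, 4, 4, 1).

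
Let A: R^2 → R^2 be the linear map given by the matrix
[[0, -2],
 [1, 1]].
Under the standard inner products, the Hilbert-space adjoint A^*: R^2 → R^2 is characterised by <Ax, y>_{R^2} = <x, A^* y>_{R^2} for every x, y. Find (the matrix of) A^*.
A^* = A^T =
[[0, 1],
 [-2, 1]]

For real matrices with standard dot products, the defining identity <Ax, y> = <x, A^* y> gives (Ax)^T y = x^T (A^*) y, i.e. x^T A^T y = x^T (A^*) y. Since this holds for all x, y, we must have A^* = A^T. Therefore
A^* =
[[0, 1],
 [-2, 1]].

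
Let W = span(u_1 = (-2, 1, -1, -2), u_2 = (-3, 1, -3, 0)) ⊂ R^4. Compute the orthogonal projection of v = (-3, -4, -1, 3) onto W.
proj_W(v) = (-28/45, -3/10, -193/90, 137/45)

Set up U = [u_1 | ... | u_2] ∈ R^(4×2). The projector onto W = col(U) is P = U (U^T U)^(-1) U^T.
Compute U^T U =
  [10, 10]
  [10, 19],
and U^T v = (-3, 8).
Solve U^T U · c = U^T v for the coefficients: c = (-137/90, 11/9). The projection is proj_W(v) = U c.
Check: (v - proj_W(v)) · u_1 = 0  (should be 0).
Check: (v - proj_W(v)) · u_2 = 0  (should be 0).
Result: proj_W(v) = (-28/45, -3/10, -193/90, 137/45).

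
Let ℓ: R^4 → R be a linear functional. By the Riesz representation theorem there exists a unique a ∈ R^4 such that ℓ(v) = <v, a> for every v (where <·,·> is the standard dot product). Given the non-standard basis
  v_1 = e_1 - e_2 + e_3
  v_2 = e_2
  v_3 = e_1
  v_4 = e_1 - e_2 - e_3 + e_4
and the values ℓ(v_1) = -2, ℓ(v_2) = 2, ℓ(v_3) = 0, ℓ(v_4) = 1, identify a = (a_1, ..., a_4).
a = (0, 2, 0, 3)

Write a = (a_1, ..., a_4) in the standard basis. For each basis vector v_i, ℓ(v_i) = <v_i, a> is a linear equation in the a_j's. Collect the n equations into a matrix system V a = ℓ, where row i of V is v_i (expressed in the standard basis). Since V is invertible (lower-triangular with 1s on the diagonal, up to permutation), solve by back-substitution:
  V =
[[1, -1, 1, 0],
 [0, 1, 0, 0],
 [1, 0, 0, 0],
 [1, -1, -1, 1]]
  V a = (-2, 2, 0, 1)
Solving gives a = (0, 2, 0, 3).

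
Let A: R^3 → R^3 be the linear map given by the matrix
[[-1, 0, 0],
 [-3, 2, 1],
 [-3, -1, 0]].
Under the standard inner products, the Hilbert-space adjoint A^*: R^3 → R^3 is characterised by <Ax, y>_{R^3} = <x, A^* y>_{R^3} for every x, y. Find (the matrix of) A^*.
A^* = A^T =
[[-1, -3, -3],
 [0, 2, -1],
 [0, 1, 0]]

For real matrices with standard dot products, the defining identity <Ax, y> = <x, A^* y> gives (Ax)^T y = x^T (A^*) y, i.e. x^T A^T y = x^T (A^*) y. Since this holds for all x, y, we must have A^* = A^T. Therefore
A^* =
[[-1, -3, -3],
 [0, 2, -1],
 [0, 1, 0]].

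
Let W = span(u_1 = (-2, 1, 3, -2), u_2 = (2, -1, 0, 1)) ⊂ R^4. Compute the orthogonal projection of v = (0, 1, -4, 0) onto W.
proj_W(v) = (-44/59, 22/59, -219/59, 51/59)

Set up U = [u_1 | ... | u_2] ∈ R^(4×2). The projector onto W = col(U) is P = U (U^T U)^(-1) U^T.
Compute U^T U =
  [18, -7]
  [-7, 6],
and U^T v = (-11, -1).
Solve U^T U · c = U^T v for the coefficients: c = (-73/59, -95/59). The projection is proj_W(v) = U c.
Check: (v - proj_W(v)) · u_1 = 0  (should be 0).
Check: (v - proj_W(v)) · u_2 = 0  (should be 0).
Result: proj_W(v) = (-44/59, 22/59, -219/59, 51/59).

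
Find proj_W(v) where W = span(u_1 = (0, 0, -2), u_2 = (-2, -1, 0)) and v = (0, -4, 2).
proj_W(v) = (-8/5, -4/5, 2)

Set up U = [u_1 | ... | u_2] ∈ R^(3×2). The projector onto W = col(U) is P = U (U^T U)^(-1) U^T.
Compute U^T U =
  [4, 0]
  [0, 5],
and U^T v = (-4, 4).
Solve U^T U · c = U^T v for the coefficients: c = (-1, 4/5). The projection is proj_W(v) = U c.
Check: (v - proj_W(v)) · u_1 = 0  (should be 0).
Check: (v - proj_W(v)) · u_2 = 0  (should be 0).
Result: proj_W(v) = (-8/5, -4/5, 2).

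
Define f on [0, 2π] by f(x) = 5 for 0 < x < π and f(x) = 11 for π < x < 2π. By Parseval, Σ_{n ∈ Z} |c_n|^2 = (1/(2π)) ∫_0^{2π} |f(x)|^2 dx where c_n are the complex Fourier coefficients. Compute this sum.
Σ |c_n|^2 = 73

Parseval equates the L^2 energy of f (normalised by 1/(2π)) with the ℓ^2 sum of its Fourier coefficients: (1/(2π)) ∫_0^{2π} |f|^2 = Σ |c_n|^2.
Compute the left side: (1/(2π)) [∫_0^π 5^2 dx + ∫_π^{2π} 11^2 dx] = (1/(2π)) · (25π + 121π) = (25 + 121)/2 = 73.
So Σ_{n ∈ Z} |c_n|^2 = 73.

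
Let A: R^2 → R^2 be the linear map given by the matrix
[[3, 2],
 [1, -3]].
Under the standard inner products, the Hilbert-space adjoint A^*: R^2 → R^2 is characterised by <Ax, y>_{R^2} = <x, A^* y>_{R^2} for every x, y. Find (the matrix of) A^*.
A^* = A^T =
[[3, 1],
 [2, -3]]

For real matrices with standard dot products, the defining identity <Ax, y> = <x, A^* y> gives (Ax)^T y = x^T (A^*) y, i.e. x^T A^T y = x^T (A^*) y. Since this holds for all x, y, we must have A^* = A^T. Therefore
A^* =
[[3, 1],
 [2, -3]].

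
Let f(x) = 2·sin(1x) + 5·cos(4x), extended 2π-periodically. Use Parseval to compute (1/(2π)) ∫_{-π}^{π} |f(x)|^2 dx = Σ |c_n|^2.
Σ |c_n|^2 = 29/2

Expand |f|^2 and use orthogonality of {sin(nx), cos(mx)} on [-π, π]:
  ∫_{-π}^{π} sin(nx)^2 dx = π, ∫ cos(mx)^2 dx = π, and cross terms integrate to 0.
So ∫_{-π}^{π} f(x)^2 dx = 2^2 · π + 5^2 · π = (4 + 25)π.
Divide by 2π: (4 + 25)/2 = 29/2.
By Parseval, this equals Σ |c_n|^2.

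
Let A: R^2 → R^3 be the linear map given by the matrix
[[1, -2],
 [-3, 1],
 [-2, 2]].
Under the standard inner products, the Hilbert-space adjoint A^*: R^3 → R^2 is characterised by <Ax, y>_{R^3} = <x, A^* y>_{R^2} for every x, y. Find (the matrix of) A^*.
A^* = A^T =
[[1, -3, -2],
 [-2, 1, 2]]

For real matrices with standard dot products, the defining identity <Ax, y> = <x, A^* y> gives (Ax)^T y = x^T (A^*) y, i.e. x^T A^T y = x^T (A^*) y. Since this holds for all x, y, we must have A^* = A^T. Therefore
A^* =
[[1, -3, -2],
 [-2, 1, 2]].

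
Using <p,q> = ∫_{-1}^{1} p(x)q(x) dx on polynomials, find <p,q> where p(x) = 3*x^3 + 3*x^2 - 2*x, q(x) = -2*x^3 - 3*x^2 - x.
<p,q> = -376/105

Expand the product: p(x)·q(x) = -6*x^6 - 15*x^5 - 8*x^4 + 3*x^3 + 2*x^2.
∫_{-1}^{1} of each monomial x^k gives [2/(k+1) if k even, 0 if k odd]. Integrating term-by-term (or equivalently evaluating the antiderivative F(x) = -6*x^7/7 - 5*x^6/2 - 8*x^5/5 + 3*x^4/4 + 2*x^3/3 at the endpoints):
  F(1) − F(−1) = -1487/420 − (17/420) = -376/105.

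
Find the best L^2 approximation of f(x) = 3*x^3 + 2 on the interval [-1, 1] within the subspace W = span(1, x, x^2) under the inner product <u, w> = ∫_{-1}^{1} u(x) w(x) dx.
g(x) = 9*x/5 + 2

The best approximation g ∈ W is the orthogonal projection of f onto W. Writing g = a_0 + a_1 x + a_2 x^2, the coefficients solve the normal equations G · a = b where
  G_{ij} = <φ_i, φ_j> and b_i = <f, φ_i>, with φ_0 = 1, φ_1 = x, φ_2 = x^2.
G =
  [2, 0, 2/3]
  [0, 2/3, 0]
  [2/3, 0, 2/5],
b = (4, 6/5, 4/3).
Solving gives a_0 = 2, a_1 = 9/5, a_2 = 0, so
  g(x) = 9*x/5 + 2.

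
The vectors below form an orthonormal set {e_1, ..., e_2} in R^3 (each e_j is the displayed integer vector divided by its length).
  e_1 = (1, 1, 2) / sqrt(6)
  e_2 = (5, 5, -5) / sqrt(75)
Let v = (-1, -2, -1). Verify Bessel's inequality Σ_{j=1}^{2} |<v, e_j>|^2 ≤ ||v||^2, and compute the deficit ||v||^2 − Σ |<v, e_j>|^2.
Σ |<v, e_j>|^2 = 11/2; ||v||^2 = 6; deficit = 1/2

Write each e_j = u_j / sqrt(<u_j, u_j>) where u_j is the displayed integer vector. Then <v, e_j> = <v, u_j> / sqrt(<u_j, u_j>), so |<v, e_j>|^2 = <v, u_j>^2 / <u_j, u_j>.
Coefficients: <v, e_1> = -5/sqrt(6), <v, e_2> = -10/sqrt(75).
Square and sum: Σ |<v, e_j>|^2 = 11/2.
Compute ||v||^2 = v·v = 6.
Deficit = 6 − 11/2 = 1/2 ≥ 0, confirming Bessel's inequality. (The deficit equals ||v − Σ <v,e_j> e_j||^2, the squared distance from v to span{e_j}.)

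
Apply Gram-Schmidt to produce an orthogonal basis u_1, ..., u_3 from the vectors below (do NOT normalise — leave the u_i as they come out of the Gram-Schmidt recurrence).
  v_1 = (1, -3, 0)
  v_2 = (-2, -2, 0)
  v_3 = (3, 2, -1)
Orthogonal basis:
  u_1 = (1, -3, 0)
  u_2 = (-12/5, -4/5, 0)
  u_3 = (0, 0, -1)

Apply the Gram-Schmidt recurrence
  u_1 = v_1
  u_i = v_i − Σ_{j<i} ((v_i · u_j) / (u_j · u_j)) · u_j.

Step by step this gives:
  u_1 = (1, -3, 0)
  u_2 = (-12/5, -4/5, 0)
  u_3 = (0, 0, -1)

Orthogonality check:
  u_2 · u_1 = 0 (should be 0)
  u_3 · u_1 = 0 (should be 0)
  u_3 · u_2 = 0 (should be 0)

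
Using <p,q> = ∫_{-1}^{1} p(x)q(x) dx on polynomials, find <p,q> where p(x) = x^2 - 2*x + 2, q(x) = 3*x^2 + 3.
<p,q> = 96/5

Expand the product: p(x)·q(x) = 3*x^4 - 6*x^3 + 9*x^2 - 6*x + 6.
∫_{-1}^{1} of each monomial x^k gives [2/(k+1) if k even, 0 if k odd]. Integrating term-by-term (or equivalently evaluating the antiderivative F(x) = 3*x^5/5 - 3*x^4/2 + 3*x^3 - 3*x^2 + 6*x at the endpoints):
  F(1) − F(−1) = 51/10 − (-141/10) = 96/5.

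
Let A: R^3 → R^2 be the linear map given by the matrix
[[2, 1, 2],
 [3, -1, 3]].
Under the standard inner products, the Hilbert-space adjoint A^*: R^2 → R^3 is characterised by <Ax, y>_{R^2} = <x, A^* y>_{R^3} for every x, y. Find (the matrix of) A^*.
A^* = A^T =
[[2, 3],
 [1, -1],
 [2, 3]]

For real matrices with standard dot products, the defining identity <Ax, y> = <x, A^* y> gives (Ax)^T y = x^T (A^*) y, i.e. x^T A^T y = x^T (A^*) y. Since this holds for all x, y, we must have A^* = A^T. Therefore
A^* =
[[2, 3],
 [1, -1],
 [2, 3]].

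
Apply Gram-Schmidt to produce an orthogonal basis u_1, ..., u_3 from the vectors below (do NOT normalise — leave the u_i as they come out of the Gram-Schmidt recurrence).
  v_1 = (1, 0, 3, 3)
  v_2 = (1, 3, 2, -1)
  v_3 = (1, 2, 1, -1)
Orthogonal basis:
  u_1 = (1, 0, 3, 3)
  u_2 = (15/19, 3, 26/19, -31/19)
  u_3 = (108/269, -20/269, -28/269, -8/269)

Apply the Gram-Schmidt recurrence
  u_1 = v_1
  u_i = v_i − Σ_{j<i} ((v_i · u_j) / (u_j · u_j)) · u_j.

Step by step this gives:
  u_1 = (1, 0, 3, 3)
  u_2 = (15/19, 3, 26/19, -31/19)
  u_3 = (108/269, -20/269, -28/269, -8/269)

Orthogonality check:
  u_2 · u_1 = 0 (should be 0)
  u_3 · u_1 = 0 (should be 0)
  u_3 · u_2 = 0 (should be 0)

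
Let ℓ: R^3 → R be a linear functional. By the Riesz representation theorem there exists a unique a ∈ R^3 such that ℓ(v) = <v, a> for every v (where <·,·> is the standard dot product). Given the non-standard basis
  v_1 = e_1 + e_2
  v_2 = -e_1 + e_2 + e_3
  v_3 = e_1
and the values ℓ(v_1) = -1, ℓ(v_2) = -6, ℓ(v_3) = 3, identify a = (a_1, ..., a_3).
a = (3, -4, 1)

Write a = (a_1, ..., a_3) in the standard basis. For each basis vector v_i, ℓ(v_i) = <v_i, a> is a linear equation in the a_j's. Collect the n equations into a matrix system V a = ℓ, where row i of V is v_i (expressed in the standard basis). Since V is invertible (lower-triangular with 1s on the diagonal, up to permutation), solve by back-substitution:
  V =
[[1, 1, 0],
 [-1, 1, 1],
 [1, 0, 0]]
  V a = (-1, -6, 3)
Solving gives a = (3, -4, 1).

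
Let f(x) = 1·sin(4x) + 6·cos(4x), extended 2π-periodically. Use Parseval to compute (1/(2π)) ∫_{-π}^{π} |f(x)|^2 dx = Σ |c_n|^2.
Σ |c_n|^2 = 37/2

Expand |f|^2 and use orthogonality of {sin(nx), cos(mx)} on [-π, π]:
  ∫_{-π}^{π} sin(nx)^2 dx = π, ∫ cos(mx)^2 dx = π, and cross terms integrate to 0.
So ∫_{-π}^{π} f(x)^2 dx = 1^2 · π + 6^2 · π = (1 + 36)π.
Divide by 2π: (1 + 36)/2 = 37/2.
By Parseval, this equals Σ |c_n|^2.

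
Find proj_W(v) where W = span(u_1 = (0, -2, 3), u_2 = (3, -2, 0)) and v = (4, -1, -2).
proj_W(v) = (66/17, -20/17, -36/17)

Set up U = [u_1 | ... | u_2] ∈ R^(3×2). The projector onto W = col(U) is P = U (U^T U)^(-1) U^T.
Compute U^T U =
  [13, 4]
  [4, 13],
and U^T v = (-4, 14).
Solve U^T U · c = U^T v for the coefficients: c = (-12/17, 22/17). The projection is proj_W(v) = U c.
Check: (v - proj_W(v)) · u_1 = 0  (should be 0).
Check: (v - proj_W(v)) · u_2 = 0  (should be 0).
Result: proj_W(v) = (66/17, -20/17, -36/17).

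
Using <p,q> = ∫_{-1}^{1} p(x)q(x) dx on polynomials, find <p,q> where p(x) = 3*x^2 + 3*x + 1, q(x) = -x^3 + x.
<p,q> = 4/5

Expand the product: p(x)·q(x) = -3*x^5 - 3*x^4 + 2*x^3 + 3*x^2 + x.
∫_{-1}^{1} of each monomial x^k gives [2/(k+1) if k even, 0 if k odd]. Integrating term-by-term (or equivalently evaluating the antiderivative F(x) = -x^6/2 - 3*x^5/5 + x^4/2 + x^3 + x^2/2 at the endpoints):
  F(1) − F(−1) = 9/10 − (1/10) = 4/5.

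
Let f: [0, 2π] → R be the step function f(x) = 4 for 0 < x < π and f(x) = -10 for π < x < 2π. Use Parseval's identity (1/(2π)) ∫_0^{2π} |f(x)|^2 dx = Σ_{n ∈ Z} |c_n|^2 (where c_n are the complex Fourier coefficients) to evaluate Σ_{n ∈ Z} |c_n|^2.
Σ |c_n|^2 = 58

Parseval equates the L^2 energy of f (normalised by 1/(2π)) with the ℓ^2 sum of its Fourier coefficients: (1/(2π)) ∫_0^{2π} |f|^2 = Σ |c_n|^2.
Compute the left side: (1/(2π)) [∫_0^π 4^2 dx + ∫_π^{2π} (-10)^2 dx] = (1/(2π)) · (16π + 100π) = (16 + 100)/2 = 58.
So Σ_{n ∈ Z} |c_n|^2 = 58.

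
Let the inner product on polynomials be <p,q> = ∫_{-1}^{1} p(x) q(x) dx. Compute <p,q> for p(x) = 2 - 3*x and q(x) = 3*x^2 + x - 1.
<p,q> = -2

Expand the product: p(x)·q(x) = -9*x^3 + 3*x^2 + 5*x - 2.
∫_{-1}^{1} of each monomial x^k gives [2/(k+1) if k even, 0 if k odd]. Integrating term-by-term (or equivalently evaluating the antiderivative F(x) = -9*x^4/4 + x^3 + 5*x^2/2 - 2*x at the endpoints):
  F(1) − F(−1) = -3/4 − (5/4) = -2.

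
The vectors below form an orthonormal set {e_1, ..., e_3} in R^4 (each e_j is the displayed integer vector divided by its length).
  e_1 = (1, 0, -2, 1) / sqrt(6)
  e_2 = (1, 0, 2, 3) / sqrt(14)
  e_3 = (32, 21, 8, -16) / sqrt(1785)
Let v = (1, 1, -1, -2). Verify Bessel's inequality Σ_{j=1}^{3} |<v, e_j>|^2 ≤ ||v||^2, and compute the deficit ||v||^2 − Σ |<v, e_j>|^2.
Σ |<v, e_j>|^2 = 594/85; ||v||^2 = 7; deficit = 1/85

Write each e_j = u_j / sqrt(<u_j, u_j>) where u_j is the displayed integer vector. Then <v, e_j> = <v, u_j> / sqrt(<u_j, u_j>), so |<v, e_j>|^2 = <v, u_j>^2 / <u_j, u_j>.
Coefficients: <v, e_1> = 1/sqrt(6), <v, e_2> = -7/sqrt(14), <v, e_3> = 77/sqrt(1785).
Square and sum: Σ |<v, e_j>|^2 = 594/85.
Compute ||v||^2 = v·v = 7.
Deficit = 7 − 594/85 = 1/85 ≥ 0, confirming Bessel's inequality. (The deficit equals ||v − Σ <v,e_j> e_j||^2, the squared distance from v to span{e_j}.)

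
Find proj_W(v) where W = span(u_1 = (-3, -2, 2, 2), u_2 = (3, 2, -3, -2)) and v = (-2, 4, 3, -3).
proj_W(v) = (24/17, 16/17, 3, -16/17)

Set up U = [u_1 | ... | u_2] ∈ R^(4×2). The projector onto W = col(U) is P = U (U^T U)^(-1) U^T.
Compute U^T U =
  [21, -23]
  [-23, 26],
and U^T v = (-2, -1).
Solve U^T U · c = U^T v for the coefficients: c = (-75/17, -67/17). The projection is proj_W(v) = U c.
Check: (v - proj_W(v)) · u_1 = 0  (should be 0).
Check: (v - proj_W(v)) · u_2 = 0  (should be 0).
Result: proj_W(v) = (24/17, 16/17, 3, -16/17).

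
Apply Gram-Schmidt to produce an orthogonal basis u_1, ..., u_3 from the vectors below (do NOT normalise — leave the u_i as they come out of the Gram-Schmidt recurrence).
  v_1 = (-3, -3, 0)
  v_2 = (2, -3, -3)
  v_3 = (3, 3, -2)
Orthogonal basis:
  u_1 = (-3, -3, 0)
  u_2 = (5/2, -5/2, -3)
  u_3 = (-30/43, 30/43, -50/43)

Apply the Gram-Schmidt recurrence
  u_1 = v_1
  u_i = v_i − Σ_{j<i} ((v_i · u_j) / (u_j · u_j)) · u_j.

Step by step this gives:
  u_1 = (-3, -3, 0)
  u_2 = (5/2, -5/2, -3)
  u_3 = (-30/43, 30/43, -50/43)

Orthogonality check:
  u_2 · u_1 = 0 (should be 0)
  u_3 · u_1 = 0 (should be 0)
  u_3 · u_2 = 0 (should be 0)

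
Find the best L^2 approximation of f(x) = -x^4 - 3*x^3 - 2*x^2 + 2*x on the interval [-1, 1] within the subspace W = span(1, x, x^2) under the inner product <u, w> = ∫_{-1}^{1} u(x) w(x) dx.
g(x) = -20*x^2/7 + x/5 + 3/35

The best approximation g ∈ W is the orthogonal projection of f onto W. Writing g = a_0 + a_1 x + a_2 x^2, the coefficients solve the normal equations G · a = b where
  G_{ij} = <φ_i, φ_j> and b_i = <f, φ_i>, with φ_0 = 1, φ_1 = x, φ_2 = x^2.
G =
  [2, 0, 2/3]
  [0, 2/3, 0]
  [2/3, 0, 2/5],
b = (-26/15, 2/15, -38/35).
Solving gives a_0 = 3/35, a_1 = 1/5, a_2 = -20/7, so
  g(x) = -20*x^2/7 + x/5 + 3/35.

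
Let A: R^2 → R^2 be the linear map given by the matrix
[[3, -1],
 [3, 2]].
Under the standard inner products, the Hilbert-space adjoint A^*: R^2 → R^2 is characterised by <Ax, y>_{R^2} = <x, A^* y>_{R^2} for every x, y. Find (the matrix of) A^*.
A^* = A^T =
[[3, 3],
 [-1, 2]]

For real matrices with standard dot products, the defining identity <Ax, y> = <x, A^* y> gives (Ax)^T y = x^T (A^*) y, i.e. x^T A^T y = x^T (A^*) y. Since this holds for all x, y, we must have A^* = A^T. Therefore
A^* =
[[3, 3],
 [-1, 2]].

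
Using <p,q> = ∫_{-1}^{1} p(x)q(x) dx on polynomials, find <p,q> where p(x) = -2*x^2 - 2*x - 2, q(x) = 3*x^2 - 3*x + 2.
<p,q> = -196/15

Expand the product: p(x)·q(x) = -6*x^4 - 4*x^2 + 2*x - 4.
∫_{-1}^{1} of each monomial x^k gives [2/(k+1) if k even, 0 if k odd]. Integrating term-by-term (or equivalently evaluating the antiderivative F(x) = -6*x^5/5 - 4*x^3/3 + x^2 - 4*x at the endpoints):
  F(1) − F(−1) = -83/15 − (113/15) = -196/15.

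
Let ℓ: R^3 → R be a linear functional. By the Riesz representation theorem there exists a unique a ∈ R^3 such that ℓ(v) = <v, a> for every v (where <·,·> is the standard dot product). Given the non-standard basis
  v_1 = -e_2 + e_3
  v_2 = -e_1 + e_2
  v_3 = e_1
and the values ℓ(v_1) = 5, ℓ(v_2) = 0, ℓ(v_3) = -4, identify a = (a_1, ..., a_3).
a = (-4, -4, 1)

Write a = (a_1, ..., a_3) in the standard basis. For each basis vector v_i, ℓ(v_i) = <v_i, a> is a linear equation in the a_j's. Collect the n equations into a matrix system V a = ℓ, where row i of V is v_i (expressed in the standard basis). Since V is invertible (lower-triangular with 1s on the diagonal, up to permutation), solve by back-substitution:
  V =
[[0, -1, 1],
 [-1, 1, 0],
 [1, 0, 0]]
  V a = (5, 0, -4)
Solving gives a = (-4, -4, 1).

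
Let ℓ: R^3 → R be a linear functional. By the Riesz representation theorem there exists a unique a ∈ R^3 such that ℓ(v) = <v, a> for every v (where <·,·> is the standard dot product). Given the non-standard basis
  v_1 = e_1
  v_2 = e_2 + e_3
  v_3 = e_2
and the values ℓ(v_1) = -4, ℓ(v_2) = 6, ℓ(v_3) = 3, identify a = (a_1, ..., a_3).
a = (-4, 3, 3)

Write a = (a_1, ..., a_3) in the standard basis. For each basis vector v_i, ℓ(v_i) = <v_i, a> is a linear equation in the a_j's. Collect the n equations into a matrix system V a = ℓ, where row i of V is v_i (expressed in the standard basis). Since V is invertible (lower-triangular with 1s on the diagonal, up to permutation), solve by back-substitution:
  V =
[[1, 0, 0],
 [0, 1, 1],
 [0, 1, 0]]
  V a = (-4, 6, 3)
Solving gives a = (-4, 3, 3).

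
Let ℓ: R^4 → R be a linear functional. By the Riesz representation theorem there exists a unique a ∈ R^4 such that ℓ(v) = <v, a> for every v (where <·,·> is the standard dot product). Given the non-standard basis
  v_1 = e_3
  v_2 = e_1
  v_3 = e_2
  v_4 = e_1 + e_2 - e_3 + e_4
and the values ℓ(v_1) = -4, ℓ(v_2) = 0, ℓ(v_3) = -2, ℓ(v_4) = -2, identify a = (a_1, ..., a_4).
a = (0, -2, -4, -4)

Write a = (a_1, ..., a_4) in the standard basis. For each basis vector v_i, ℓ(v_i) = <v_i, a> is a linear equation in the a_j's. Collect the n equations into a matrix system V a = ℓ, where row i of V is v_i (expressed in the standard basis). Since V is invertible (lower-triangular with 1s on the diagonal, up to permutation), solve by back-substitution:
  V =
[[0, 0, 1, 0],
 [1, 0, 0, 0],
 [0, 1, 0, 0],
 [1, 1, -1, 1]]
  V a = (-4, 0, -2, -2)
Solving gives a = (0, -2, -4, -4).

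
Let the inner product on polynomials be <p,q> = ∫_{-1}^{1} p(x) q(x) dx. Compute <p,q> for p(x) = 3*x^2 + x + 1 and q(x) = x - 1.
<p,q> = -10/3

Expand the product: p(x)·q(x) = 3*x^3 - 2*x^2 - 1.
∫_{-1}^{1} of each monomial x^k gives [2/(k+1) if k even, 0 if k odd]. Integrating term-by-term (or equivalently evaluating the antiderivative F(x) = 3*x^4/4 - 2*x^3/3 - x at the endpoints):
  F(1) − F(−1) = -11/12 − (29/12) = -10/3.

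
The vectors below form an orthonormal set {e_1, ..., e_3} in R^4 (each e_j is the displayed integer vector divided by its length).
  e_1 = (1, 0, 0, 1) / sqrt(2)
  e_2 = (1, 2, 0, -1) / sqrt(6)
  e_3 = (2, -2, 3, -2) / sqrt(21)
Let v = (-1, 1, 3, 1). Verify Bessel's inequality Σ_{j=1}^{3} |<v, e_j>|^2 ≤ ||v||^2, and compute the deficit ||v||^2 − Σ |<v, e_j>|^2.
Σ |<v, e_j>|^2 = 3/7; ||v||^2 = 12; deficit = 81/7

Write each e_j = u_j / sqrt(<u_j, u_j>) where u_j is the displayed integer vector. Then <v, e_j> = <v, u_j> / sqrt(<u_j, u_j>), so |<v, e_j>|^2 = <v, u_j>^2 / <u_j, u_j>.
Coefficients: <v, e_1> = 0/sqrt(2), <v, e_2> = 0/sqrt(6), <v, e_3> = 3/sqrt(21).
Square and sum: Σ |<v, e_j>|^2 = 3/7.
Compute ||v||^2 = v·v = 12.
Deficit = 12 − 3/7 = 81/7 ≥ 0, confirming Bessel's inequality. (The deficit equals ||v − Σ <v,e_j> e_j||^2, the squared distance from v to span{e_j}.)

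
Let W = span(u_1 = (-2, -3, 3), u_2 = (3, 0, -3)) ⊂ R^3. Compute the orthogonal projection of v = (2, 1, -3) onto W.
proj_W(v) = (44/19, 21/19, -51/19)

Set up U = [u_1 | ... | u_2] ∈ R^(3×2). The projector onto W = col(U) is P = U (U^T U)^(-1) U^T.
Compute U^T U =
  [22, -15]
  [-15, 18],
and U^T v = (-16, 15).
Solve U^T U · c = U^T v for the coefficients: c = (-7/19, 10/19). The projection is proj_W(v) = U c.
Check: (v - proj_W(v)) · u_1 = 0  (should be 0).
Check: (v - proj_W(v)) · u_2 = 0  (should be 0).
Result: proj_W(v) = (44/19, 21/19, -51/19).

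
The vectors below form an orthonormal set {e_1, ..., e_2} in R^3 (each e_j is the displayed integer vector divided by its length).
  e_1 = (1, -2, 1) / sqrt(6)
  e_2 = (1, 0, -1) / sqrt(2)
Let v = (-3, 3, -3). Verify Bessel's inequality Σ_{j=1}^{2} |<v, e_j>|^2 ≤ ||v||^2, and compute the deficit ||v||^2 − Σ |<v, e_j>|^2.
Σ |<v, e_j>|^2 = 24; ||v||^2 = 27; deficit = 3

Write each e_j = u_j / sqrt(<u_j, u_j>) where u_j is the displayed integer vector. Then <v, e_j> = <v, u_j> / sqrt(<u_j, u_j>), so |<v, e_j>|^2 = <v, u_j>^2 / <u_j, u_j>.
Coefficients: <v, e_1> = -12/sqrt(6), <v, e_2> = 0/sqrt(2).
Square and sum: Σ |<v, e_j>|^2 = 24.
Compute ||v||^2 = v·v = 27.
Deficit = 27 − 24 = 3 ≥ 0, confirming Bessel's inequality. (The deficit equals ||v − Σ <v,e_j> e_j||^2, the squared distance from v to span{e_j}.)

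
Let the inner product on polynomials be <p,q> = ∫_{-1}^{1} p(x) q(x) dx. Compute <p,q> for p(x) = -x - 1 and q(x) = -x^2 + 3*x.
<p,q> = -4/3

Expand the product: p(x)·q(x) = x^3 - 2*x^2 - 3*x.
∫_{-1}^{1} of each monomial x^k gives [2/(k+1) if k even, 0 if k odd]. Integrating term-by-term (or equivalently evaluating the antiderivative F(x) = x^4/4 - 2*x^3/3 - 3*x^2/2 at the endpoints):
  F(1) − F(−1) = -23/12 − (-7/12) = -4/3.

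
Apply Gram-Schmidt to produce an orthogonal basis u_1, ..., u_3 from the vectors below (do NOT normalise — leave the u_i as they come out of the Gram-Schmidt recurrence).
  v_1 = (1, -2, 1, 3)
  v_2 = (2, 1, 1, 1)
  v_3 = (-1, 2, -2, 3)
Orthogonal basis:
  u_1 = (1, -2, 1, 3)
  u_2 = (26/15, 23/15, 11/15, 1/5)
  u_3 = (-113/89, 191/89, -195/89, 230/89)

Apply the Gram-Schmidt recurrence
  u_1 = v_1
  u_i = v_i − Σ_{j<i} ((v_i · u_j) / (u_j · u_j)) · u_j.

Step by step this gives:
  u_1 = (1, -2, 1, 3)
  u_2 = (26/15, 23/15, 11/15, 1/5)
  u_3 = (-113/89, 191/89, -195/89, 230/89)

Orthogonality check:
  u_2 · u_1 = 0 (should be 0)
  u_3 · u_1 = 0 (should be 0)
  u_3 · u_2 = 0 (should be 0)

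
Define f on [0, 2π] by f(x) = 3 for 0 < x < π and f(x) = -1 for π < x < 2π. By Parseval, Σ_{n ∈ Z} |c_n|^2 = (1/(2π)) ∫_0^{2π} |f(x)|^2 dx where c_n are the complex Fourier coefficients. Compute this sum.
Σ |c_n|^2 = 5

Parseval equates the L^2 energy of f (normalised by 1/(2π)) with the ℓ^2 sum of its Fourier coefficients: (1/(2π)) ∫_0^{2π} |f|^2 = Σ |c_n|^2.
Compute the left side: (1/(2π)) [∫_0^π 3^2 dx + ∫_π^{2π} (-1)^2 dx] = (1/(2π)) · (9π + 1π) = (9 + 1)/2 = 5.
So Σ_{n ∈ Z} |c_n|^2 = 5.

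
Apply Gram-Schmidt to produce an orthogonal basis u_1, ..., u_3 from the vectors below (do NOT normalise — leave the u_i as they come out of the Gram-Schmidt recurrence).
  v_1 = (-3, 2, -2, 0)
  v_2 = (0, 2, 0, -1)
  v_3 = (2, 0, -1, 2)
Orthogonal basis:
  u_1 = (-3, 2, -2, 0)
  u_2 = (12/17, 26/17, 8/17, -1)
  u_3 = (34/23, 20/23, -31/23, 40/23)

Apply the Gram-Schmidt recurrence
  u_1 = v_1
  u_i = v_i − Σ_{j<i} ((v_i · u_j) / (u_j · u_j)) · u_j.

Step by step this gives:
  u_1 = (-3, 2, -2, 0)
  u_2 = (12/17, 26/17, 8/17, -1)
  u_3 = (34/23, 20/23, -31/23, 40/23)

Orthogonality check:
  u_2 · u_1 = 0 (should be 0)
  u_3 · u_1 = 0 (should be 0)
  u_3 · u_2 = 0 (should be 0)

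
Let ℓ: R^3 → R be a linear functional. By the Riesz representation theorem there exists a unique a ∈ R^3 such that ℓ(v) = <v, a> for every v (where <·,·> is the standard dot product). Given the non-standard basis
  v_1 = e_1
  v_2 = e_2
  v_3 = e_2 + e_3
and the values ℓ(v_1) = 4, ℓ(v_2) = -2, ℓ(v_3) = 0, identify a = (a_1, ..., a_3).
a = (4, -2, 2)

Write a = (a_1, ..., a_3) in the standard basis. For each basis vector v_i, ℓ(v_i) = <v_i, a> is a linear equation in the a_j's. Collect the n equations into a matrix system V a = ℓ, where row i of V is v_i (expressed in the standard basis). Since V is invertible (lower-triangular with 1s on the diagonal, up to permutation), solve by back-substitution:
  V =
[[1, 0, 0],
 [0, 1, 0],
 [0, 1, 1]]
  V a = (4, -2, 0)
Solving gives a = (4, -2, 2).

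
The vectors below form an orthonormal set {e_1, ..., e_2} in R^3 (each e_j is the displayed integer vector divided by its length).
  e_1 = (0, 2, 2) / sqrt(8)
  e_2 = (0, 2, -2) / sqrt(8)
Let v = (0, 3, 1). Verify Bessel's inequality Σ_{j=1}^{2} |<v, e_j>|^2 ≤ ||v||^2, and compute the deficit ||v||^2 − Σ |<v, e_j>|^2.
Σ |<v, e_j>|^2 = 10; ||v||^2 = 10; deficit = 0

Write each e_j = u_j / sqrt(<u_j, u_j>) where u_j is the displayed integer vector. Then <v, e_j> = <v, u_j> / sqrt(<u_j, u_j>), so |<v, e_j>|^2 = <v, u_j>^2 / <u_j, u_j>.
Coefficients: <v, e_1> = 8/sqrt(8), <v, e_2> = 4/sqrt(8).
Square and sum: Σ |<v, e_j>|^2 = 10.
Compute ||v||^2 = v·v = 10.
Deficit = 10 − 10 = 0 ≥ 0, confirming Bessel's inequality. (The deficit equals ||v − Σ <v,e_j> e_j||^2, the squared distance from v to span{e_j}.)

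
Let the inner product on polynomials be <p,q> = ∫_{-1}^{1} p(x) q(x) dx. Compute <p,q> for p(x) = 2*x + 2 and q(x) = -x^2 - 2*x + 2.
<p,q> = 4

Expand the product: p(x)·q(x) = -2*x^3 - 6*x^2 + 4.
∫_{-1}^{1} of each monomial x^k gives [2/(k+1) if k even, 0 if k odd]. Integrating term-by-term (or equivalently evaluating the antiderivative F(x) = -x^4/2 - 2*x^3 + 4*x at the endpoints):
  F(1) − F(−1) = 3/2 − (-5/2) = 4.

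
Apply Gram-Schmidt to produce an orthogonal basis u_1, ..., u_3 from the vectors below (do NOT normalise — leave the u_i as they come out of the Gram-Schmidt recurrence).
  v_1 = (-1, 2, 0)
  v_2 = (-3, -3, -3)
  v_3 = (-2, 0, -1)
Orthogonal basis:
  u_1 = (-1, 2, 0)
  u_2 = (-18/5, -9/5, -3)
  u_3 = (-1/7, -1/14, 3/14)

Apply the Gram-Schmidt recurrence
  u_1 = v_1
  u_i = v_i − Σ_{j<i} ((v_i · u_j) / (u_j · u_j)) · u_j.

Step by step this gives:
  u_1 = (-1, 2, 0)
  u_2 = (-18/5, -9/5, -3)
  u_3 = (-1/7, -1/14, 3/14)

Orthogonality check:
  u_2 · u_1 = 0 (should be 0)
  u_3 · u_1 = 0 (should be 0)
  u_3 · u_2 = 0 (should be 0)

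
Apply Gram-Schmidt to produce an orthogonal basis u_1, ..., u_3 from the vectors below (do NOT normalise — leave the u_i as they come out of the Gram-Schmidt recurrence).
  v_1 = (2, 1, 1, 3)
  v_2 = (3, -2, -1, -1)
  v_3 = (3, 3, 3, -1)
Orthogonal basis:
  u_1 = (2, 1, 1, 3)
  u_2 = (3, -2, -1, -1)
  u_3 = (8/5, 38/15, 37/15, -41/15)

Apply the Gram-Schmidt recurrence
  u_1 = v_1
  u_i = v_i − Σ_{j<i} ((v_i · u_j) / (u_j · u_j)) · u_j.

Step by step this gives:
  u_1 = (2, 1, 1, 3)
  u_2 = (3, -2, -1, -1)
  u_3 = (8/5, 38/15, 37/15, -41/15)

Orthogonality check:
  u_2 · u_1 = 0 (should be 0)
  u_3 · u_1 = 0 (should be 0)
  u_3 · u_2 = 0 (should be 0)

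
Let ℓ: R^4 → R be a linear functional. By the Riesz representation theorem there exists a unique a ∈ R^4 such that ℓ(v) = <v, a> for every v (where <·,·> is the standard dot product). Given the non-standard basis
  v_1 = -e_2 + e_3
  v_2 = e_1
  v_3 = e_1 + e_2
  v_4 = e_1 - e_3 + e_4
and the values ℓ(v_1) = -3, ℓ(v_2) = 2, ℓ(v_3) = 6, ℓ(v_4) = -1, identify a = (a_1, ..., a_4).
a = (2, 4, 1, -2)

Write a = (a_1, ..., a_4) in the standard basis. For each basis vector v_i, ℓ(v_i) = <v_i, a> is a linear equation in the a_j's. Collect the n equations into a matrix system V a = ℓ, where row i of V is v_i (expressed in the standard basis). Since V is invertible (lower-triangular with 1s on the diagonal, up to permutation), solve by back-substitution:
  V =
[[0, -1, 1, 0],
 [1, 0, 0, 0],
 [1, 1, 0, 0],
 [1, 0, -1, 1]]
  V a = (-3, 2, 6, -1)
Solving gives a = (2, 4, 1, -2).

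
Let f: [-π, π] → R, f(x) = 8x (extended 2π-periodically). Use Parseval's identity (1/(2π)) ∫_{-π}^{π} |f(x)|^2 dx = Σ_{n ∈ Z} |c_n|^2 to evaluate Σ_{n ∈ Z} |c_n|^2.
Σ |c_n|^2 = 64π^2/3

Expand and integrate term by term over [-π, π]:
  ∫ (8x)^2 dx = 64·(2π^3/3); ∫ 2·8·(0)·x dx = 0 (odd integrand); ∫ 0^2 dx = 0·2π.
So (1/(2π)) ∫_{-π}^{π} (8x)^2 dx = 64π^2/3 + 0 = 64π^2/3.
Parseval ⇒ Σ |c_n|^2 = 64π^2/3.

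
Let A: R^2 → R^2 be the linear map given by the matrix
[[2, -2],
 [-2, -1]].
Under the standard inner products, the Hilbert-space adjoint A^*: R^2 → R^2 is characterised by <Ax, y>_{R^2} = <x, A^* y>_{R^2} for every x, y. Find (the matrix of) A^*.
A^* = A^T =
[[2, -2],
 [-2, -1]]

For real matrices with standard dot products, the defining identity <Ax, y> = <x, A^* y> gives (Ax)^T y = x^T (A^*) y, i.e. x^T A^T y = x^T (A^*) y. Since this holds for all x, y, we must have A^* = A^T. Therefore
A^* =
[[2, -2],
 [-2, -1]].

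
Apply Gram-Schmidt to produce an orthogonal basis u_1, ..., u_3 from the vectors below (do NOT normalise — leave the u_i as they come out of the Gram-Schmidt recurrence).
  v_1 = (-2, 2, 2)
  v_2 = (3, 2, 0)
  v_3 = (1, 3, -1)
Orthogonal basis:
  u_1 = (-2, 2, 2)
  u_2 = (8/3, 7/3, 1/3)
  u_3 = (-12/19, 18/19, -30/19)

Apply the Gram-Schmidt recurrence
  u_1 = v_1
  u_i = v_i − Σ_{j<i} ((v_i · u_j) / (u_j · u_j)) · u_j.

Step by step this gives:
  u_1 = (-2, 2, 2)
  u_2 = (8/3, 7/3, 1/3)
  u_3 = (-12/19, 18/19, -30/19)

Orthogonality check:
  u_2 · u_1 = 0 (should be 0)
  u_3 · u_1 = 0 (should be 0)
  u_3 · u_2 = 0 (should be 0)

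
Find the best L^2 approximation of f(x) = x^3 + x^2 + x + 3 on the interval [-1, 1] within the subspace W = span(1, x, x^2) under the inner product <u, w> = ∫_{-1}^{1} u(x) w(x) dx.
g(x) = x^2 + 8*x/5 + 3

The best approximation g ∈ W is the orthogonal projection of f onto W. Writing g = a_0 + a_1 x + a_2 x^2, the coefficients solve the normal equations G · a = b where
  G_{ij} = <φ_i, φ_j> and b_i = <f, φ_i>, with φ_0 = 1, φ_1 = x, φ_2 = x^2.
G =
  [2, 0, 2/3]
  [0, 2/3, 0]
  [2/3, 0, 2/5],
b = (20/3, 16/15, 12/5).
Solving gives a_0 = 3, a_1 = 8/5, a_2 = 1, so
  g(x) = x^2 + 8*x/5 + 3.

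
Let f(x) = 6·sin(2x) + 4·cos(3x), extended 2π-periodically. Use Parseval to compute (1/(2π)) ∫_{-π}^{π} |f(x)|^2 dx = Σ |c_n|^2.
Σ |c_n|^2 = 26

Expand |f|^2 and use orthogonality of {sin(nx), cos(mx)} on [-π, π]:
  ∫_{-π}^{π} sin(nx)^2 dx = π, ∫ cos(mx)^2 dx = π, and cross terms integrate to 0.
So ∫_{-π}^{π} f(x)^2 dx = 6^2 · π + 4^2 · π = (36 + 16)π.
Divide by 2π: (36 + 16)/2 = 26.
By Parseval, this equals Σ |c_n|^2.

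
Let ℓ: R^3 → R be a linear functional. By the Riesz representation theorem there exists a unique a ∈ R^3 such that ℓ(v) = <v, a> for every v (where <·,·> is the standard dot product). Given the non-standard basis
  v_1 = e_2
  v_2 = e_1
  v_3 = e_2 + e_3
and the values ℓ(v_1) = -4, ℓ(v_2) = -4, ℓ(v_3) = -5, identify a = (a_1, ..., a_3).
a = (-4, -4, -1)

Write a = (a_1, ..., a_3) in the standard basis. For each basis vector v_i, ℓ(v_i) = <v_i, a> is a linear equation in the a_j's. Collect the n equations into a matrix system V a = ℓ, where row i of V is v_i (expressed in the standard basis). Since V is invertible (lower-triangular with 1s on the diagonal, up to permutation), solve by back-substitution:
  V =
[[0, 1, 0],
 [1, 0, 0],
 [0, 1, 1]]
  V a = (-4, -4, -5)
Solving gives a = (-4, -4, -1).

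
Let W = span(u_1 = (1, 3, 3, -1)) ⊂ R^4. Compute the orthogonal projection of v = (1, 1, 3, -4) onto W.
proj_W(v) = (17/20, 51/20, 51/20, -17/20)

Set up U = [u_1 | ... | u_1] ∈ R^(4×1). The projector onto W = col(U) is P = U (U^T U)^(-1) U^T.
Compute U^T U =
  [20],
and U^T v = (17).
Solve U^T U · c = U^T v for the coefficients: c = (17/20). The projection is proj_W(v) = U c.
Check: (v - proj_W(v)) · u_1 = 0  (should be 0).
Result: proj_W(v) = (17/20, 51/20, 51/20, -17/20).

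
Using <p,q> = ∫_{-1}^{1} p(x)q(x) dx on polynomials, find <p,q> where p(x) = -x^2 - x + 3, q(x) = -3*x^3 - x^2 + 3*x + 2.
<p,q> = 124/15

Expand the product: p(x)·q(x) = 3*x^5 + 4*x^4 - 11*x^3 - 8*x^2 + 7*x + 6.
∫_{-1}^{1} of each monomial x^k gives [2/(k+1) if k even, 0 if k odd]. Integrating term-by-term (or equivalently evaluating the antiderivative F(x) = x^6/2 + 4*x^5/5 - 11*x^4/4 - 8*x^3/3 + 7*x^2/2 + 6*x at the endpoints):
  F(1) − F(−1) = 323/60 − (-173/60) = 124/15.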